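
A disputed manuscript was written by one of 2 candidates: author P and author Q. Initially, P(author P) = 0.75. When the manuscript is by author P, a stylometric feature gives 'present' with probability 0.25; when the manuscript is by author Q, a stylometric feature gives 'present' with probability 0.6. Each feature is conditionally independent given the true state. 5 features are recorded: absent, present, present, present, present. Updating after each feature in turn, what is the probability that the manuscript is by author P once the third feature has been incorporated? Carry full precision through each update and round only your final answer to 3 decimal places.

0.494

After 'absent': P(author P) = 0.75·0.7500 / (0.75·0.7500 + 0.4·0.2500) ≈ 0.8491
After 'present': P(author P) = 0.25·0.8491 / (0.25·0.8491 + 0.6·0.1509) ≈ 0.7009
After 'present': P(author P) = 0.25·0.7009 / (0.25·0.7009 + 0.6·0.2991) ≈ 0.4941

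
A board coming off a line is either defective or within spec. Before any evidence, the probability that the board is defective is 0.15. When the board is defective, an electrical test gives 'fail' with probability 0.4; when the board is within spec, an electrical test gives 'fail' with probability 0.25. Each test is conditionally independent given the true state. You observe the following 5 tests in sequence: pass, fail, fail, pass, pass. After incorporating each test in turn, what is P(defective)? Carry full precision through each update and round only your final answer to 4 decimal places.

0.1879

After 'pass': P(defective) = 0.6·0.1500 / (0.6·0.1500 + 0.75·0.8500) ≈ 0.1237
After 'fail': P(defective) = 0.4·0.1237 / (0.4·0.1237 + 0.25·0.8763) ≈ 0.1843
After 'fail': P(defective) = 0.4·0.1843 / (0.4·0.1843 + 0.25·0.8157) ≈ 0.2655
After 'pass': P(defective) = 0.6·0.2655 / (0.6·0.2655 + 0.75·0.7345) ≈ 0.2243
After 'pass': P(defective) = 0.6·0.2243 / (0.6·0.2243 + 0.75·0.7757) ≈ 0.1879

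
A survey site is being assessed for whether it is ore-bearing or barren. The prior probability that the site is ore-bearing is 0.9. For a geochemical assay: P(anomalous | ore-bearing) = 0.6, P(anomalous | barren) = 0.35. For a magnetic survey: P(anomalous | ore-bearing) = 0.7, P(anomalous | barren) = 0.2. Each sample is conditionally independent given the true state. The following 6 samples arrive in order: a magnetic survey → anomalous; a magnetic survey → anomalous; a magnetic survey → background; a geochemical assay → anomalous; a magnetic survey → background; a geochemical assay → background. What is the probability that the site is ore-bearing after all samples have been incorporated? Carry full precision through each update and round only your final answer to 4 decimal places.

0.9424

After a magnetic survey='anomalous': P(ore) = 0.7·0.9000 / (0.7·0.9000 + 0.2·0.1000) ≈ 0.9692
After a magnetic survey='anomalous': P(ore) = 0.7·0.9692 / (0.7·0.9692 + 0.2·0.0308) ≈ 0.9910
After a magnetic survey='background': P(ore) = 0.3·0.9910 / (0.3·0.9910 + 0.8·0.0090) ≈ 0.9764
After a geochemical assay='anomalous': P(ore) = 0.6·0.9764 / (0.6·0.9764 + 0.35·0.0236) ≈ 0.9861
After a magnetic survey='background': P(ore) = 0.3·0.9861 / (0.3·0.9861 + 0.8·0.0139) ≈ 0.9637
After a geochemical assay='background': P(ore) = 0.4·0.9637 / (0.4·0.9637 + 0.65·0.0363) ≈ 0.9424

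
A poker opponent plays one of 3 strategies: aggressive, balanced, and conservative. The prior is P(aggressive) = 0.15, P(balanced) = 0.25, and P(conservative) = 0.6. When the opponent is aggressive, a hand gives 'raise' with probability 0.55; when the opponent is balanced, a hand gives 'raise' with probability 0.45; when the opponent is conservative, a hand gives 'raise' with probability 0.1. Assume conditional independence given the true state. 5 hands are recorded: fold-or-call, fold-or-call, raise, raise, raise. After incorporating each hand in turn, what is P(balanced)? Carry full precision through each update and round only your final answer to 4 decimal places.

After 'fold-or-call': normaliser = 0.45·0.1500 + 0.55·0.2500 + 0.9·0.6000; P(aggressive) ≈ 0.0906, P(balanced) ≈ 0.1846, P(conservative) ≈ 0.7248
After 'fold-or-call': normaliser = 0.45·0.0906 + 0.55·0.1846 + 0.9·0.7248; P(aggressive) ≈ 0.0513, P(balanced) ≈ 0.1277, P(conservative) ≈ 0.8209
After 'raise': normaliser = 0.55·0.0513 + 0.45·0.1277 + 0.1·0.8209; P(aggressive) ≈ 0.1682, P(balanced) ≈ 0.3426, P(conservative) ≈ 0.4892
After 'raise': normaliser = 0.55·0.1682 + 0.45·0.3426 + 0.1·0.4892; P(aggressive) ≈ 0.3129, P(balanced) ≈ 0.5216, P(conservative) ≈ 0.1655
After 'raise': normaliser = 0.55·0.3129 + 0.45·0.5216 + 0.1·0.1655; P(aggressive) ≈ 0.4065, P(balanced) ≈ 0.5544, P(conservative) ≈ 0.0391

0.5544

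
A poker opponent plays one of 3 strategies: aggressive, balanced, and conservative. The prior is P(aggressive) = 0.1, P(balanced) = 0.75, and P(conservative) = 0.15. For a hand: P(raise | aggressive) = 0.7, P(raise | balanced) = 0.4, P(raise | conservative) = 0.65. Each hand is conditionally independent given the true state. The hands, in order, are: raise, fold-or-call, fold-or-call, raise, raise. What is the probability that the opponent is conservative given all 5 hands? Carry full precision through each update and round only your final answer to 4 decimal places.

Each posterior becomes the prior for the next update.
After 'raise': normaliser = 0.7·0.1000 + 0.4·0.7500 + 0.65·0.1500; P(aggressive) ≈ 0.1497, P(balanced) ≈ 0.6417, P(conservative) ≈ 0.2086
After 'fold-or-call': normaliser = 0.3·0.1497 + 0.6·0.6417 + 0.35·0.2086; P(aggressive) ≈ 0.0893, P(balanced) ≈ 0.7656, P(conservative) ≈ 0.1451
After 'fold-or-call': normaliser = 0.3·0.0893 + 0.6·0.7656 + 0.35·0.1451; P(aggressive) ≈ 0.0499, P(balanced) ≈ 0.8555, P(conservative) ≈ 0.0946
After 'raise': normaliser = 0.7·0.0499 + 0.4·0.8555 + 0.65·0.0946; P(aggressive) ≈ 0.0796, P(balanced) ≈ 0.7802, P(conservative) ≈ 0.1402
After 'raise': normaliser = 0.7·0.0796 + 0.4·0.7802 + 0.65·0.1402; P(aggressive) ≈ 0.1215, P(balanced) ≈ 0.6800, P(conservative) ≈ 0.1986

0.1986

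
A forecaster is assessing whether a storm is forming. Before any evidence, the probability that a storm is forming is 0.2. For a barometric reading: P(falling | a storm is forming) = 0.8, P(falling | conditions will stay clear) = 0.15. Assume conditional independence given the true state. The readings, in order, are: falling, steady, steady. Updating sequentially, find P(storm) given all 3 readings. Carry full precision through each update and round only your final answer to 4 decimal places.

0.0687

After 'falling': P(storm) = 0.8·0.2000 / (0.8·0.2000 + 0.15·0.8000) ≈ 0.5714
After 'steady': P(storm) = 0.2·0.5714 / (0.2·0.5714 + 0.85·0.4286) ≈ 0.2388
After 'steady': P(storm) = 0.2·0.2388 / (0.2·0.2388 + 0.85·0.7612) ≈ 0.0687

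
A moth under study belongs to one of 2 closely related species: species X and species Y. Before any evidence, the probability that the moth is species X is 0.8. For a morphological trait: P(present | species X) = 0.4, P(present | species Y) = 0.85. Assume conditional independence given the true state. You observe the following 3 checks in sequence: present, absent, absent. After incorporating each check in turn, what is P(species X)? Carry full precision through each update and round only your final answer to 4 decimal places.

0.9679

After 'present': P(species X) = 0.4·0.8000 / (0.4·0.8000 + 0.85·0.2000) ≈ 0.6531
After 'absent': P(species X) = 0.6·0.6531 / (0.6·0.6531 + 0.15·0.3469) ≈ 0.8828
After 'absent': P(species X) = 0.6·0.8828 / (0.6·0.8828 + 0.15·0.1172) ≈ 0.9679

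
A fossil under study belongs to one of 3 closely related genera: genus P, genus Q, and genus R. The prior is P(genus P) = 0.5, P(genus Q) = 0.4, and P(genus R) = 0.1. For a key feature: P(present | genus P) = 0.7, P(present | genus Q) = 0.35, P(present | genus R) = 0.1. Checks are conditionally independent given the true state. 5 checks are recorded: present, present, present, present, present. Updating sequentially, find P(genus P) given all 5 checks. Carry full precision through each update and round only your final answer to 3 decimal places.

0.976

After 'present': normaliser = 0.7·0.5000 + 0.35·0.4000 + 0.1·0.1000; P(genus P) ≈ 0.7000, P(genus Q) ≈ 0.2800, P(genus R) ≈ 0.0200
After 'present': normaliser = 0.7·0.7000 + 0.35·0.2800 + 0.1·0.0200; P(genus P) ≈ 0.8305, P(genus Q) ≈ 0.1661, P(genus R) ≈ 0.0034
After 'present': normaliser = 0.7·0.8305 + 0.35·0.1661 + 0.1·0.0034; P(genus P) ≈ 0.9086, P(genus Q) ≈ 0.0909, P(genus R) ≈ 0.0005
After 'present': normaliser = 0.7·0.9086 + 0.35·0.0909 + 0.1·0.0005; P(genus P) ≈ 0.9523, P(genus Q) ≈ 0.0476, P(genus R) ≈ 0.0001
After 'present': normaliser = 0.7·0.9523 + 0.35·0.0476 + 0.1·0.0001; P(genus P) ≈ 0.9756, P(genus Q) ≈ 0.0244, P(genus R) ≈ 0.0000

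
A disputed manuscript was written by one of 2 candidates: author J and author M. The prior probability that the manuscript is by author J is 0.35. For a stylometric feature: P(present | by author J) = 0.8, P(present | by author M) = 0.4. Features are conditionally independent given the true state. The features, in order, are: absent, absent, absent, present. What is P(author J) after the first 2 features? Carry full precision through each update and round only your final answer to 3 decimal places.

0.056

After 'absent': P(author J) = 0.2·0.3500 / (0.2·0.3500 + 0.6·0.6500) ≈ 0.1522
After 'absent': P(author J) = 0.2·0.1522 / (0.2·0.1522 + 0.6·0.8478) ≈ 0.0565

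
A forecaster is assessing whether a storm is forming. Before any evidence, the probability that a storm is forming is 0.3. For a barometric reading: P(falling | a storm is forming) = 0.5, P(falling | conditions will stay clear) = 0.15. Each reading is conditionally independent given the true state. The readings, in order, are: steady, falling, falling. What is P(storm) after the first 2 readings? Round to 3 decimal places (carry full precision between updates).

0.457

After 'steady': P(storm) = 0.5·0.3000 / (0.5·0.3000 + 0.85·0.7000) ≈ 0.2013
After 'falling': P(storm) = 0.5·0.2013 / (0.5·0.2013 + 0.15·0.7987) ≈ 0.4566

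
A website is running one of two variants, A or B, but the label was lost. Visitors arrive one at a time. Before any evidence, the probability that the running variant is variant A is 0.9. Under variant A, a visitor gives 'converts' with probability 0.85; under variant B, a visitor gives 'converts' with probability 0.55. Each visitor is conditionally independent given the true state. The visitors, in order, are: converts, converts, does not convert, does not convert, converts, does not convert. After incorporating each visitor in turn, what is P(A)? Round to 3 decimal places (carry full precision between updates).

After 'converts': P(A) = 0.85·0.9000 / (0.85·0.9000 + 0.55·0.1000) ≈ 0.9329
After 'converts': P(A) = 0.85·0.9329 / (0.85·0.9329 + 0.55·0.0671) ≈ 0.9555
After 'does not convert': P(A) = 0.15·0.9555 / (0.15·0.9555 + 0.45·0.0445) ≈ 0.8775
After 'does not convert': P(A) = 0.15·0.8775 / (0.15·0.8775 + 0.45·0.1225) ≈ 0.7049
After 'converts': P(A) = 0.85·0.7049 / (0.85·0.7049 + 0.55·0.2951) ≈ 0.7868
After 'does not convert': P(A) = 0.15·0.7868 / (0.15·0.7868 + 0.45·0.2132) ≈ 0.5517

0.552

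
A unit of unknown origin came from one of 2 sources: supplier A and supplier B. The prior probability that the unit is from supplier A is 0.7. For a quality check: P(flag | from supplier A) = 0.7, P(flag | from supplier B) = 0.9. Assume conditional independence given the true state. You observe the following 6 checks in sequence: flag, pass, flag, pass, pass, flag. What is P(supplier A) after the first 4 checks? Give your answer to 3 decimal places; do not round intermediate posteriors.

After 'flag': P(supplier A) = 0.7·0.7000 / (0.7·0.7000 + 0.9·0.3000) ≈ 0.6447
After 'pass': P(supplier A) = 0.3·0.6447 / (0.3·0.6447 + 0.1·0.3553) ≈ 0.8448
After 'flag': P(supplier A) = 0.7·0.8448 / (0.7·0.8448 + 0.9·0.1552) ≈ 0.8090
After 'pass': P(supplier A) = 0.3·0.8090 / (0.3·0.8090 + 0.1·0.1910) ≈ 0.9270

0.927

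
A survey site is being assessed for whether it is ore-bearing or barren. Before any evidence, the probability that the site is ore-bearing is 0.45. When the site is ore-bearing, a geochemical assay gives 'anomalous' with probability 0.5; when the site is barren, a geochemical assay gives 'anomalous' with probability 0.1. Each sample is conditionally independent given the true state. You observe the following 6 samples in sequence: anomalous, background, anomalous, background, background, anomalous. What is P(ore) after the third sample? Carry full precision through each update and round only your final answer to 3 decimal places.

0.919

After 'anomalous': P(ore) = 0.5·0.4500 / (0.5·0.4500 + 0.1·0.5500) ≈ 0.8036
After 'background': P(ore) = 0.5·0.8036 / (0.5·0.8036 + 0.9·0.1964) ≈ 0.6944
After 'anomalous': P(ore) = 0.5·0.6944 / (0.5·0.6944 + 0.1·0.3056) ≈ 0.9191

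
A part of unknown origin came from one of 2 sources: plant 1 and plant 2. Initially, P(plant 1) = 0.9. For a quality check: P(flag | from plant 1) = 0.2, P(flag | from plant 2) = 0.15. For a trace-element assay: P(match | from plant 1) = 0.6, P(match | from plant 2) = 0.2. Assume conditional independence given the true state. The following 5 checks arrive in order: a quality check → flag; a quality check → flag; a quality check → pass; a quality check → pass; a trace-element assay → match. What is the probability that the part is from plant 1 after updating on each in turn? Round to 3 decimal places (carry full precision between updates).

0.977

After a quality check='flag': P(plant 1) = 0.2·0.9000 / (0.2·0.9000 + 0.15·0.1000) ≈ 0.9231
After a quality check='flag': P(plant 1) = 0.2·0.9231 / (0.2·0.9231 + 0.15·0.0769) ≈ 0.9412
After a quality check='pass': P(plant 1) = 0.8·0.9412 / (0.8·0.9412 + 0.85·0.0588) ≈ 0.9377
After a quality check='pass': P(plant 1) = 0.8·0.9377 / (0.8·0.9377 + 0.85·0.0623) ≈ 0.9341
After a trace-element assay='match': P(plant 1) = 0.6·0.9341 / (0.6·0.9341 + 0.2·0.0659) ≈ 0.9770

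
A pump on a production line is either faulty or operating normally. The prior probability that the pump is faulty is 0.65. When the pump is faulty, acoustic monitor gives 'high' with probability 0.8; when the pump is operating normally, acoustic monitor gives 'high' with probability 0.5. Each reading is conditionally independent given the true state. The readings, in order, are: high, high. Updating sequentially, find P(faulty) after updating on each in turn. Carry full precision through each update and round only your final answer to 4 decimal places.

0.8262

Each posterior becomes the prior for the next update.
After 'high': P(faulty) = 0.8·0.6500 / (0.8·0.6500 + 0.5·0.3500) ≈ 0.7482
After 'high': P(faulty) = 0.8·0.7482 / (0.8·0.7482 + 0.5·0.2518) ≈ 0.8262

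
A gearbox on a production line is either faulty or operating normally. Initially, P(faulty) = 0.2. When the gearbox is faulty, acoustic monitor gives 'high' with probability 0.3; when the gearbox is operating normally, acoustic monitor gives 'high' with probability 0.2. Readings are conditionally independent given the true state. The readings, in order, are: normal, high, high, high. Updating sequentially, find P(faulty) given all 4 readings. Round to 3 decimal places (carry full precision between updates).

After 'normal': P(faulty) = 0.7·0.2000 / (0.7·0.2000 + 0.8·0.8000) ≈ 0.1795
After 'high': P(faulty) = 0.3·0.1795 / (0.3·0.1795 + 0.2·0.8205) ≈ 0.2471
After 'high': P(faulty) = 0.3·0.2471 / (0.3·0.2471 + 0.2·0.7529) ≈ 0.3298
After 'high': P(faulty) = 0.3·0.3298 / (0.3·0.3298 + 0.2·0.6702) ≈ 0.4247

0.425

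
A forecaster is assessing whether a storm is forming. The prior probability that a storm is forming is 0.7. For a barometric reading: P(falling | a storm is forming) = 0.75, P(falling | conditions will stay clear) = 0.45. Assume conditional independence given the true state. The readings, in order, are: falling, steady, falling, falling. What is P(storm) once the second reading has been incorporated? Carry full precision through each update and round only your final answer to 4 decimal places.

0.6387

After 'falling': P(storm) = 0.75·0.7000 / (0.75·0.7000 + 0.45·0.3000) ≈ 0.7955
After 'steady': P(storm) = 0.25·0.7955 / (0.25·0.7955 + 0.55·0.2045) ≈ 0.6387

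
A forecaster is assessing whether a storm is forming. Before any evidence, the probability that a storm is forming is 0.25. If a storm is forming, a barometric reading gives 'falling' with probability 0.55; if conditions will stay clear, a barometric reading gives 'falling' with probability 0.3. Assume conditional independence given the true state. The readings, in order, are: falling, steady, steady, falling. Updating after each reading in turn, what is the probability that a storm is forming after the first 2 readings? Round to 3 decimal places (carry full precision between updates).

Apply Bayes' rule sequentially, carrying P(storm) forward.
After 'falling': P(storm) = 0.55·0.2500 / (0.55·0.2500 + 0.3·0.7500) ≈ 0.3793
After 'steady': P(storm) = 0.45·0.3793 / (0.45·0.3793 + 0.7·0.6207) ≈ 0.2821

0.282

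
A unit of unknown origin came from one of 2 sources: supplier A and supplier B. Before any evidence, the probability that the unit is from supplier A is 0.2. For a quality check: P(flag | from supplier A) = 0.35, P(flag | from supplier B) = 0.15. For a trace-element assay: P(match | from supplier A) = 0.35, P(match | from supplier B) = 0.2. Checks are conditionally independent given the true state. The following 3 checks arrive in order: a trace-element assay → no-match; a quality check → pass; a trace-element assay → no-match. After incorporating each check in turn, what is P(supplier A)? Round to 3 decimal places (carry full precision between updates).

After a trace-element assay='no-match': P(supplier A) = 0.65·0.2000 / (0.65·0.2000 + 0.8·0.8000) ≈ 0.1688
After a quality check='pass': P(supplier A) = 0.65·0.1688 / (0.65·0.1688 + 0.85·0.8312) ≈ 0.1344
After a trace-element assay='no-match': P(supplier A) = 0.65·0.1344 / (0.65·0.1344 + 0.8·0.8656) ≈ 0.1121

0.112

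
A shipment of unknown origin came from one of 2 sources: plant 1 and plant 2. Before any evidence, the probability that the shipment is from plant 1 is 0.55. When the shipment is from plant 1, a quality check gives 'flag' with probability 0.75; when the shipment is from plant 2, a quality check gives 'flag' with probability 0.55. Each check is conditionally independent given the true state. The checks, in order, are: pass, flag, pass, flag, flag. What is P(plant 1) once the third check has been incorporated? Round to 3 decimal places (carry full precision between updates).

0.340

After 'pass': P(plant 1) = 0.25·0.5500 / (0.25·0.5500 + 0.45·0.4500) ≈ 0.4044
After 'flag': P(plant 1) = 0.75·0.4044 / (0.75·0.4044 + 0.55·0.5956) ≈ 0.4808
After 'pass': P(plant 1) = 0.25·0.4808 / (0.25·0.4808 + 0.45·0.5192) ≈ 0.3397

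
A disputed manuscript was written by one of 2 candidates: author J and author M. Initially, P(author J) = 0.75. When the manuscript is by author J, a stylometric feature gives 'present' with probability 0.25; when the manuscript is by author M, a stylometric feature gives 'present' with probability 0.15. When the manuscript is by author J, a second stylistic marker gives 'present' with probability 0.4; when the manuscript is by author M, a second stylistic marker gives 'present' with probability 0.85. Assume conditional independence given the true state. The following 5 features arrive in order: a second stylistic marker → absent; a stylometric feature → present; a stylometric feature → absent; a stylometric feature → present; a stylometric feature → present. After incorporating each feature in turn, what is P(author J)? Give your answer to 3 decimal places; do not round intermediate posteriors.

Each posterior becomes the prior for the next update.
After a second stylistic marker='absent': P(author J) = 0.6·0.7500 / (0.6·0.7500 + 0.15·0.2500) ≈ 0.9231
After a stylometric feature='present': P(author J) = 0.25·0.9231 / (0.25·0.9231 + 0.15·0.0769) ≈ 0.9524
After a stylometric feature='absent': P(author J) = 0.75·0.9524 / (0.75·0.9524 + 0.85·0.0476) ≈ 0.9464
After a stylometric feature='present': P(author J) = 0.25·0.9464 / (0.25·0.9464 + 0.15·0.0536) ≈ 0.9671
After a stylometric feature='present': P(author J) = 0.25·0.9671 / (0.25·0.9671 + 0.15·0.0329) ≈ 0.9800

0.980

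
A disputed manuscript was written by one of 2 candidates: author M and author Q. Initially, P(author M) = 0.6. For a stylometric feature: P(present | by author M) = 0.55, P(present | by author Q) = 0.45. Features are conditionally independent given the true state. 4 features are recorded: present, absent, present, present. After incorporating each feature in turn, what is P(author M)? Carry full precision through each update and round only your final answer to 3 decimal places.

0.691

After 'present': P(author M) = 0.55·0.6000 / (0.55·0.6000 + 0.45·0.4000) ≈ 0.6471
After 'absent': P(author M) = 0.45·0.6471 / (0.45·0.6471 + 0.55·0.3529) ≈ 0.6000
After 'present': P(author M) = 0.55·0.6000 / (0.55·0.6000 + 0.45·0.4000) ≈ 0.6471
After 'present': P(author M) = 0.55·0.6471 / (0.55·0.6471 + 0.45·0.3529) ≈ 0.6914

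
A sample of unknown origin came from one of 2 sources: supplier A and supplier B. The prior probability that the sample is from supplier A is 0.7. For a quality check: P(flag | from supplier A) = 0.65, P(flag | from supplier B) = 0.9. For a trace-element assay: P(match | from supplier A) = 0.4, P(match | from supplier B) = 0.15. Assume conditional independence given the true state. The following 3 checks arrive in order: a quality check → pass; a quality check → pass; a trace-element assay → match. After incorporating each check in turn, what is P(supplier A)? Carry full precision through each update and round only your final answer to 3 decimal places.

0.987

After a quality check='pass': P(supplier A) = 0.35·0.7000 / (0.35·0.7000 + 0.1·0.3000) ≈ 0.8909
After a quality check='pass': P(supplier A) = 0.35·0.8909 / (0.35·0.8909 + 0.1·0.1091) ≈ 0.9662
After a trace-element assay='match': P(supplier A) = 0.4·0.9662 / (0.4·0.9662 + 0.15·0.0338) ≈ 0.9871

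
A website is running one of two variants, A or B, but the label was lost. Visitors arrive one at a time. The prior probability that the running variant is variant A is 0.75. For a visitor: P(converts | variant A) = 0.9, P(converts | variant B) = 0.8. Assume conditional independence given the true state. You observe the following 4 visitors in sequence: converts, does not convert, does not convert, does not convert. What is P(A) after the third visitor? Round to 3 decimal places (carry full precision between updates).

Each posterior becomes the prior for the next update.
After 'converts': P(A) = 0.9·0.7500 / (0.9·0.7500 + 0.8·0.2500) ≈ 0.7714
After 'does not convert': P(A) = 0.1·0.7714 / (0.1·0.7714 + 0.2·0.2286) ≈ 0.6279
After 'does not convert': P(A) = 0.1·0.6279 / (0.1·0.6279 + 0.2·0.3721) ≈ 0.4576

0.458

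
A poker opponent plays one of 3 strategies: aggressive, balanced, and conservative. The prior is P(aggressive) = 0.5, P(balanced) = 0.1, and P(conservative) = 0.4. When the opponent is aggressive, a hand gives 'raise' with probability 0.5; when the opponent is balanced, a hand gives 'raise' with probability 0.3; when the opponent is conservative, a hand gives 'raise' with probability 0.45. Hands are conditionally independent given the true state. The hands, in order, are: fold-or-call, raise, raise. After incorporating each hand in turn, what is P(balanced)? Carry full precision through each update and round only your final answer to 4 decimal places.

After 'fold-or-call': normaliser = 0.5·0.5000 + 0.7·0.1000 + 0.55·0.4000; P(aggressive) ≈ 0.4630, P(balanced) ≈ 0.1296, P(conservative) ≈ 0.4074
After 'raise': normaliser = 0.5·0.4630 + 0.3·0.1296 + 0.45·0.4074; P(aggressive) ≈ 0.5102, P(balanced) ≈ 0.0857, P(conservative) ≈ 0.4041
After 'raise': normaliser = 0.5·0.5102 + 0.3·0.0857 + 0.45·0.4041; P(aggressive) ≈ 0.5514, P(balanced) ≈ 0.0556, P(conservative) ≈ 0.3930

0.0556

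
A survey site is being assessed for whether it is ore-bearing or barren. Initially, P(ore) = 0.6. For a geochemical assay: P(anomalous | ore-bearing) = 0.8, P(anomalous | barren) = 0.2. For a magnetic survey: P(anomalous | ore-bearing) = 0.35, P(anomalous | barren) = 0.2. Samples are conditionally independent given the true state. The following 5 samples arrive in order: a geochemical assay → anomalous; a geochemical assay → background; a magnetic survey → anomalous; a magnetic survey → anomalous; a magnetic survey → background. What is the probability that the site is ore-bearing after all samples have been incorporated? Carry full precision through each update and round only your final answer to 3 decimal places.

Apply Bayes' rule sequentially, carrying P(ore) forward.
After a geochemical assay='anomalous': P(ore) = 0.8·0.6000 / (0.8·0.6000 + 0.2·0.4000) ≈ 0.8571
After a geochemical assay='background': P(ore) = 0.2·0.8571 / (0.2·0.8571 + 0.8·0.1429) ≈ 0.6000
After a magnetic survey='anomalous': P(ore) = 0.35·0.6000 / (0.35·0.6000 + 0.2·0.4000) ≈ 0.7241
After a magnetic survey='anomalous': P(ore) = 0.35·0.7241 / (0.35·0.7241 + 0.2·0.2759) ≈ 0.8212
After a magnetic survey='background': P(ore) = 0.65·0.8212 / (0.65·0.8212 + 0.8·0.1788) ≈ 0.7887

0.789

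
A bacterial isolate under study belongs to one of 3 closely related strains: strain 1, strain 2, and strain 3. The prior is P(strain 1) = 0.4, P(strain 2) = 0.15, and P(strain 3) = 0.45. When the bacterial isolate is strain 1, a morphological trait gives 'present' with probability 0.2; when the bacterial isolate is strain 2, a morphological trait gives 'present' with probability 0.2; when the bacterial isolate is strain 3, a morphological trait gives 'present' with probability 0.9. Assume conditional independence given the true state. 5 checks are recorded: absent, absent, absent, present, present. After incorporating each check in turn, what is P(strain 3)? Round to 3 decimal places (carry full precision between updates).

0.031

After 'absent': normaliser = 0.8·0.4000 + 0.8·0.1500 + 0.1·0.4500; P(strain 1) ≈ 0.6598, P(strain 2) ≈ 0.2474, P(strain 3) ≈ 0.0928
After 'absent': normaliser = 0.8·0.6598 + 0.8·0.2474 + 0.1·0.0928; P(strain 1) ≈ 0.7181, P(strain 2) ≈ 0.2693, P(strain 3) ≈ 0.0126
After 'absent': normaliser = 0.8·0.7181 + 0.8·0.2693 + 0.1·0.0126; P(strain 1) ≈ 0.7261, P(strain 2) ≈ 0.2723, P(strain 3) ≈ 0.0016
After 'present': normaliser = 0.2·0.7261 + 0.2·0.2723 + 0.9·0.0016; P(strain 1) ≈ 0.7221, P(strain 2) ≈ 0.2708, P(strain 3) ≈ 0.0071
After 'present': normaliser = 0.2·0.7221 + 0.2·0.2708 + 0.9·0.0071; P(strain 1) ≈ 0.7045, P(strain 2) ≈ 0.2642, P(strain 3) ≈ 0.0313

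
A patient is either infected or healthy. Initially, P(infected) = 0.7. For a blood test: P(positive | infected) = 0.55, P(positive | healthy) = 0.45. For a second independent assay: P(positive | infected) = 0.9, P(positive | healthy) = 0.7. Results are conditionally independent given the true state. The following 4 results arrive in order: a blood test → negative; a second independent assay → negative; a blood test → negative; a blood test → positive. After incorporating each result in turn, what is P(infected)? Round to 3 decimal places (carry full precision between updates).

0.389

Each posterior becomes the prior for the next update.
After a blood test='negative': P(infected) = 0.45·0.7000 / (0.45·0.7000 + 0.55·0.3000) ≈ 0.6562
After a second independent assay='negative': P(infected) = 0.1·0.6562 / (0.1·0.6562 + 0.3·0.3438) ≈ 0.3889
After a blood test='negative': P(infected) = 0.45·0.3889 / (0.45·0.3889 + 0.55·0.6111) ≈ 0.3424
After a blood test='positive': P(infected) = 0.55·0.3424 / (0.55·0.3424 + 0.45·0.6576) ≈ 0.3889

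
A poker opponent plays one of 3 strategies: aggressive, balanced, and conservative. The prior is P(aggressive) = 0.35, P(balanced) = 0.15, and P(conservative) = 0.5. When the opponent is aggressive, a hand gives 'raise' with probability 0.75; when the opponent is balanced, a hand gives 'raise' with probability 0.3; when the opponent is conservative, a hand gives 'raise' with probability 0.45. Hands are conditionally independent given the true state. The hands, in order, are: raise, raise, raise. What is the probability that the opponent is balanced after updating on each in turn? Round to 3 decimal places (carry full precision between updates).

0.021

After 'raise': normaliser = 0.75·0.3500 + 0.3·0.1500 + 0.45·0.5000; P(aggressive) ≈ 0.4930, P(balanced) ≈ 0.0845, P(conservative) ≈ 0.4225
After 'raise': normaliser = 0.75·0.4930 + 0.3·0.0845 + 0.45·0.4225; P(aggressive) ≈ 0.6318, P(balanced) ≈ 0.0433, P(conservative) ≈ 0.3249
After 'raise': normaliser = 0.75·0.6318 + 0.3·0.0433 + 0.45·0.3249; P(aggressive) ≈ 0.7485, P(balanced) ≈ 0.0205, P(conservative) ≈ 0.2310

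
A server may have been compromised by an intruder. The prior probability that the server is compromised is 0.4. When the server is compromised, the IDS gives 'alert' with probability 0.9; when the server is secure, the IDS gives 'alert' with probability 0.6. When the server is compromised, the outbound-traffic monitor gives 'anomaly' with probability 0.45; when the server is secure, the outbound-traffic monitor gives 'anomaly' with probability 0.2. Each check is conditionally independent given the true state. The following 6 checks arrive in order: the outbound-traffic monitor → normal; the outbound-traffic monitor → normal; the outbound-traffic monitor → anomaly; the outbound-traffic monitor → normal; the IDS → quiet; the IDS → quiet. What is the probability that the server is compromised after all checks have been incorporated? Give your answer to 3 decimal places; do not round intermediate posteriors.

0.030

After the outbound-traffic monitor='normal': P(compromised) = 0.55·0.4000 / (0.55·0.4000 + 0.8·0.6000) ≈ 0.3143
After the outbound-traffic monitor='normal': P(compromised) = 0.55·0.3143 / (0.55·0.3143 + 0.8·0.6857) ≈ 0.2396
After the outbound-traffic monitor='anomaly': P(compromised) = 0.45·0.2396 / (0.45·0.2396 + 0.2·0.7604) ≈ 0.4149
After the outbound-traffic monitor='normal': P(compromised) = 0.55·0.4149 / (0.55·0.4149 + 0.8·0.5851) ≈ 0.3277
After the IDS='quiet': P(compromised) = 0.1·0.3277 / (0.1·0.3277 + 0.4·0.6723) ≈ 0.1086
After the IDS='quiet': P(compromised) = 0.1·0.1086 / (0.1·0.1086 + 0.4·0.8914) ≈ 0.0296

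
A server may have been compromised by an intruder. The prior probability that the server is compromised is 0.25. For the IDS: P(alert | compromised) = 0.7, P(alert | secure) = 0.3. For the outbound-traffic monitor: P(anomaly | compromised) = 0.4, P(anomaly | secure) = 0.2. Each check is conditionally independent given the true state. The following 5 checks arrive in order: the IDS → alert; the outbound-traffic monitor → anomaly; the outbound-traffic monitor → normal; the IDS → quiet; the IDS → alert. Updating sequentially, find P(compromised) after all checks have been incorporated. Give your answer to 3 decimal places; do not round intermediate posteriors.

Each posterior becomes the prior for the next update.
After the IDS='alert': P(compromised) = 0.7·0.2500 / (0.7·0.2500 + 0.3·0.7500) ≈ 0.4375
After the outbound-traffic monitor='anomaly': P(compromised) = 0.4·0.4375 / (0.4·0.4375 + 0.2·0.5625) ≈ 0.6087
After the outbound-traffic monitor='normal': P(compromised) = 0.6·0.6087 / (0.6·0.6087 + 0.8·0.3913) ≈ 0.5385
After the IDS='quiet': P(compromised) = 0.3·0.5385 / (0.3·0.5385 + 0.7·0.4615) ≈ 0.3333
After the IDS='alert': P(compromised) = 0.7·0.3333 / (0.7·0.3333 + 0.3·0.6667) ≈ 0.5385

0.538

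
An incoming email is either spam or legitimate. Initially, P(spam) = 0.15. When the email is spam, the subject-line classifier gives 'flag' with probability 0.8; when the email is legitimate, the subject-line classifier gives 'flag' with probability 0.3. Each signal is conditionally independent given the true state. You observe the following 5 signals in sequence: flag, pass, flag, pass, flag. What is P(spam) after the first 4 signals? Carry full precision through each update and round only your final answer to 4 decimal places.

0.0929

After 'flag': P(spam) = 0.8·0.1500 / (0.8·0.1500 + 0.3·0.8500) ≈ 0.3200
After 'pass': P(spam) = 0.2·0.3200 / (0.2·0.3200 + 0.7·0.6800) ≈ 0.1185
After 'flag': P(spam) = 0.8·0.1185 / (0.8·0.1185 + 0.3·0.8815) ≈ 0.2639
After 'pass': P(spam) = 0.2·0.2639 / (0.2·0.2639 + 0.7·0.7361) ≈ 0.0929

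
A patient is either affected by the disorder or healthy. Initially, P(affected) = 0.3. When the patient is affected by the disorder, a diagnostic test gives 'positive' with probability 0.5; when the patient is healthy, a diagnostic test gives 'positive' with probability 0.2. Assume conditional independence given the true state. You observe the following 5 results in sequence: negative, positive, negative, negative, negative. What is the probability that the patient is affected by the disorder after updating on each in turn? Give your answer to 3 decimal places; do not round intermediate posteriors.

0.141

After 'negative': P(affected) = 0.5·0.3000 / (0.5·0.3000 + 0.8·0.7000) ≈ 0.2113
After 'positive': P(affected) = 0.5·0.2113 / (0.5·0.2113 + 0.2·0.7887) ≈ 0.4011
After 'negative': P(affected) = 0.5·0.4011 / (0.5·0.4011 + 0.8·0.5989) ≈ 0.2950
After 'negative': P(affected) = 0.5·0.2950 / (0.5·0.2950 + 0.8·0.7050) ≈ 0.2073
After 'negative': P(affected) = 0.5·0.2073 / (0.5·0.2073 + 0.8·0.7927) ≈ 0.1405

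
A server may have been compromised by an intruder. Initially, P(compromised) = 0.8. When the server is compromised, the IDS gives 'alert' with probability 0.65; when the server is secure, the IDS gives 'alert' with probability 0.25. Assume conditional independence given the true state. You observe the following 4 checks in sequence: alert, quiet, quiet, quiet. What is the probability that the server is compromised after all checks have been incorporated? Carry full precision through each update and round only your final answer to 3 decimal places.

After 'alert': P(compromised) = 0.65·0.8000 / (0.65·0.8000 + 0.25·0.2000) ≈ 0.9123
After 'quiet': P(compromised) = 0.35·0.9123 / (0.35·0.9123 + 0.75·0.0877) ≈ 0.8292
After 'quiet': P(compromised) = 0.35·0.8292 / (0.35·0.8292 + 0.75·0.1708) ≈ 0.6937
After 'quiet': P(compromised) = 0.35·0.6937 / (0.35·0.6937 + 0.75·0.3063) ≈ 0.5138

0.514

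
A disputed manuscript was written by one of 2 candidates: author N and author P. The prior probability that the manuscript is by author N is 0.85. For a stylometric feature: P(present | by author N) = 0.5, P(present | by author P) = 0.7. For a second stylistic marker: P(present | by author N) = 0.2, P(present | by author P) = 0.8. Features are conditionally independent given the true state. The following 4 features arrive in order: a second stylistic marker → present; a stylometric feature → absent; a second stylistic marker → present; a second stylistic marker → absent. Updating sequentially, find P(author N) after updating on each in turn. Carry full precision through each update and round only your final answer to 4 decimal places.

After a second stylistic marker='present': P(author N) = 0.2·0.8500 / (0.2·0.8500 + 0.8·0.1500) ≈ 0.5862
After a stylometric feature='absent': P(author N) = 0.5·0.5862 / (0.5·0.5862 + 0.3·0.4138) ≈ 0.7025
After a second stylistic marker='present': P(author N) = 0.2·0.7025 / (0.2·0.7025 + 0.8·0.2975) ≈ 0.3712
After a second stylistic marker='absent': P(author N) = 0.8·0.3712 / (0.8·0.3712 + 0.2·0.6288) ≈ 0.7025

0.7025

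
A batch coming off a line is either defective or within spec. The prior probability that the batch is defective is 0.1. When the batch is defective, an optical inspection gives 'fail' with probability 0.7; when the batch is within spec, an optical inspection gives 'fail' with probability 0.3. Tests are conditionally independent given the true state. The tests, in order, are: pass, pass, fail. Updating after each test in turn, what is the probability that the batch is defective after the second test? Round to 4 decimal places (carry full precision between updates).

0.0200

After 'pass': P(defective) = 0.3·0.1000 / (0.3·0.1000 + 0.7·0.9000) ≈ 0.0455
After 'pass': P(defective) = 0.3·0.0455 / (0.3·0.0455 + 0.7·0.9545) ≈ 0.0200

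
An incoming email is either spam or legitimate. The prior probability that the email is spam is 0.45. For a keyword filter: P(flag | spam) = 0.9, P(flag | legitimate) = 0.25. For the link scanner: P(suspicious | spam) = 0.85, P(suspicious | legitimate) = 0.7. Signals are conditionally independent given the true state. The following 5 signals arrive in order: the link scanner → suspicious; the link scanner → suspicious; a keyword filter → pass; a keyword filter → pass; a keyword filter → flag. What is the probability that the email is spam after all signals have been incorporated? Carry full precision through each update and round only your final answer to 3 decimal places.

0.072

After the link scanner='suspicious': P(spam) = 0.85·0.4500 / (0.85·0.4500 + 0.7·0.5500) ≈ 0.4984
After the link scanner='suspicious': P(spam) = 0.85·0.4984 / (0.85·0.4984 + 0.7·0.5016) ≈ 0.5468
After a keyword filter='pass': P(spam) = 0.1·0.5468 / (0.1·0.5468 + 0.75·0.4532) ≈ 0.1386
After a keyword filter='pass': P(spam) = 0.1·0.1386 / (0.1·0.1386 + 0.75·0.8614) ≈ 0.0210
After a keyword filter='flag': P(spam) = 0.9·0.0210 / (0.9·0.0210 + 0.25·0.9790) ≈ 0.0717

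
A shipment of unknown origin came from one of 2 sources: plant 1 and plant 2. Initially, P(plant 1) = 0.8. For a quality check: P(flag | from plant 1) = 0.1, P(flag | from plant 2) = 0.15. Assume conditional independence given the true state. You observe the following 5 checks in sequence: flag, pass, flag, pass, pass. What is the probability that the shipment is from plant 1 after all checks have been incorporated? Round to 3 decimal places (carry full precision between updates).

0.678

After 'flag': P(plant 1) = 0.1·0.8000 / (0.1·0.8000 + 0.15·0.2000) ≈ 0.7273
After 'pass': P(plant 1) = 0.9·0.7273 / (0.9·0.7273 + 0.85·0.2727) ≈ 0.7385
After 'flag': P(plant 1) = 0.1·0.7385 / (0.1·0.7385 + 0.15·0.2615) ≈ 0.6531
After 'pass': P(plant 1) = 0.9·0.6531 / (0.9·0.6531 + 0.85·0.3469) ≈ 0.6659
After 'pass': P(plant 1) = 0.9·0.6659 / (0.9·0.6659 + 0.85·0.3341) ≈ 0.6785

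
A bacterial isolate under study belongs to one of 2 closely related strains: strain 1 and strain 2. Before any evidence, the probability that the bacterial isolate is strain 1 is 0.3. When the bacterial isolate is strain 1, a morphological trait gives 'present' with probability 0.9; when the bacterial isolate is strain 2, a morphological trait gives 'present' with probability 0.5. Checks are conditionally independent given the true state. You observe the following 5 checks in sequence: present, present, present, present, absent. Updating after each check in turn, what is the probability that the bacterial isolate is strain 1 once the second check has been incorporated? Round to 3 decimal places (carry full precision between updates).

After 'present': P(strain 1) = 0.9·0.3000 / (0.9·0.3000 + 0.5·0.7000) ≈ 0.4355
After 'present': P(strain 1) = 0.9·0.4355 / (0.9·0.4355 + 0.5·0.5645) ≈ 0.5813

0.581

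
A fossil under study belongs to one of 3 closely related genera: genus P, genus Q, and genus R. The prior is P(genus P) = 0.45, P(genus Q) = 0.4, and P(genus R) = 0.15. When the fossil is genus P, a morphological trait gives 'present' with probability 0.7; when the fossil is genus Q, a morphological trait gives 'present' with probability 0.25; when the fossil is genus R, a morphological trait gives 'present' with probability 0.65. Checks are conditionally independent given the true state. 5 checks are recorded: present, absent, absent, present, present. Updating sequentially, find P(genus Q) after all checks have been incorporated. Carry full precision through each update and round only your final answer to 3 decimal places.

Apply Bayes' rule sequentially, carrying P(genus Q) forward.
After 'present': normaliser = 0.7·0.4500 + 0.25·0.4000 + 0.65·0.1500; P(genus P) ≈ 0.6146, P(genus Q) ≈ 0.1951, P(genus R) ≈ 0.1902
After 'absent': normaliser = 0.3·0.6146 + 0.75·0.1951 + 0.35·0.1902; P(genus P) ≈ 0.4641, P(genus Q) ≈ 0.3683, P(genus R) ≈ 0.1676
After 'absent': normaliser = 0.3·0.4641 + 0.75·0.3683 + 0.35·0.1676; P(genus P) ≈ 0.2936, P(genus Q) ≈ 0.5826, P(genus R) ≈ 0.1237
After 'present': normaliser = 0.7·0.2936 + 0.25·0.5826 + 0.65·0.1237; P(genus P) ≈ 0.4762, P(genus Q) ≈ 0.3375, P(genus R) ≈ 0.1863
After 'present': normaliser = 0.7·0.4762 + 0.25·0.3375 + 0.65·0.1863; P(genus P) ≈ 0.6187, P(genus Q) ≈ 0.1566, P(genus R) ≈ 0.2247

0.157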